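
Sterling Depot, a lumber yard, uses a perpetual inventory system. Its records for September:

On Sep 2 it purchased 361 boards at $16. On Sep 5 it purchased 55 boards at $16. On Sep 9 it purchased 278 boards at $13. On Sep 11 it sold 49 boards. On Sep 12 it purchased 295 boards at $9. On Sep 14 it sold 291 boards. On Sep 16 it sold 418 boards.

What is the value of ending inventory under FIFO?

Ending inventory = $2,079

Sep 11, 49 sold [FIFO — oldest first]: 49 @ $16 = $784
Sep 14, 291 sold [FIFO — oldest first]: 291 @ $16 = $4,656
Sep 16, 418 sold [FIFO — oldest first]: 21 @ $16 + 55 @ $16 + 278 @ $13 + 64 @ $9 = $5,406
Total COGS = $784 + $4,656 + $5,406 = $10,846
Ending inventory: 231 @ $9 = $2,079
Check: goods available $12,925 = COGS $10,846 + ending $2,079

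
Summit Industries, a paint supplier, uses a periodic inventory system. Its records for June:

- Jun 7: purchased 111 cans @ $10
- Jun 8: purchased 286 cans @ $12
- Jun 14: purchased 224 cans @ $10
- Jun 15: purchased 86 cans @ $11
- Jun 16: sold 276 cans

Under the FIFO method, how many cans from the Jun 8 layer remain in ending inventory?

Jun 16, 276 sold [FIFO — oldest first]: 111 @ $10 + 165 @ $12 = $3,090
Ending inventory: 121 @ $12 + 224 @ $10 + 86 @ $11 = $4,638

121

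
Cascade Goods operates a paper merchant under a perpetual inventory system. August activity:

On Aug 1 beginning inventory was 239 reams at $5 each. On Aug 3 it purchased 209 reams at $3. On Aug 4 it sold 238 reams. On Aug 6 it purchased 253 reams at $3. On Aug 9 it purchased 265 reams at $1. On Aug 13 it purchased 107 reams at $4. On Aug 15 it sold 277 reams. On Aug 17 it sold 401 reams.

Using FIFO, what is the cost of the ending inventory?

Aug 4, 238 sold [FIFO — oldest first]: 238 @ $5 = $1,190
Aug 15, 277 sold [FIFO — oldest first]: 1 @ $5 + 209 @ $3 + 67 @ $3 = $833
Aug 17, 401 sold [FIFO — oldest first]: 186 @ $3 + 215 @ $1 = $773
Total COGS = $1,190 + $833 + $773 = $2,796
Ending inventory: 50 @ $1 + 107 @ $4 = $478

Ending inventory = $478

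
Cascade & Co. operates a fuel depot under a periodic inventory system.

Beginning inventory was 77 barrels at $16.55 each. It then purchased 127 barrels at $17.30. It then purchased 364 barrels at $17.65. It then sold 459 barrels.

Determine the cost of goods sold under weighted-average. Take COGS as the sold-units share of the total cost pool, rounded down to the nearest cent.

Sale 1, sell 459: 459/568 × $9,896.05 → $7,996.98
Ending inventory (cost pool remaining) = $1,899.07

COGS = $7,996.98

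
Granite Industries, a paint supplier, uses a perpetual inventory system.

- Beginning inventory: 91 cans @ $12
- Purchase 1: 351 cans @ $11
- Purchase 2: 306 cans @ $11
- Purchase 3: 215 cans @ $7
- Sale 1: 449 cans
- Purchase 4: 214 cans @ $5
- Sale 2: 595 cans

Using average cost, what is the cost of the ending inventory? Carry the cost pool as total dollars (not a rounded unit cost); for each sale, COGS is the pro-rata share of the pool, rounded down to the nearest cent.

Ending inventory = $1,153.44

After Beginning: 91 on hand, pool $1,092.00 (≈ $12.0000 each)
After Purchase 1: 442 on hand, pool $4,953.00 (≈ $11.2059 each)
After Purchase 2: 748 on hand, pool $8,319.00 (≈ $11.1217 each)
After Purchase 3: 963 on hand, pool $9,824.00 (≈ $10.2015 each)
Sale 1, sell 449: 449/963 × $9,824.00 → $4,580.45
After Purchase 4: 728 on hand, pool $6,313.55 (≈ $8.6725 each)
Sale 2, sell 595: 595/728 × $6,313.55 → $5,160.11
Total COGS = $4,580.45 + $5,160.11 = $9,740.56
Ending inventory (cost pool remaining) = $1,153.44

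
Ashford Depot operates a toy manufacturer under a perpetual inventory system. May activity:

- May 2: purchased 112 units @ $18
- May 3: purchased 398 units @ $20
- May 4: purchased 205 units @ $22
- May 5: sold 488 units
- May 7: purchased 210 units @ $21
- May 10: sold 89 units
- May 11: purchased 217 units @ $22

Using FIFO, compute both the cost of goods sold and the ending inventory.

May 5, 488 sold [FIFO — oldest first]: 112 @ $18 + 376 @ $20 = $9,536
May 10, 89 sold [FIFO — oldest first]: 22 @ $20 + 67 @ $22 = $1,914
Total COGS = $9,536 + $1,914 = $11,450
Ending inventory: 138 @ $22 + 210 @ $21 + 217 @ $22 = $12,220
Check: goods available $23,670 = COGS $11,450 + ending $12,220

COGS = $11,450; ending inventory = $12,220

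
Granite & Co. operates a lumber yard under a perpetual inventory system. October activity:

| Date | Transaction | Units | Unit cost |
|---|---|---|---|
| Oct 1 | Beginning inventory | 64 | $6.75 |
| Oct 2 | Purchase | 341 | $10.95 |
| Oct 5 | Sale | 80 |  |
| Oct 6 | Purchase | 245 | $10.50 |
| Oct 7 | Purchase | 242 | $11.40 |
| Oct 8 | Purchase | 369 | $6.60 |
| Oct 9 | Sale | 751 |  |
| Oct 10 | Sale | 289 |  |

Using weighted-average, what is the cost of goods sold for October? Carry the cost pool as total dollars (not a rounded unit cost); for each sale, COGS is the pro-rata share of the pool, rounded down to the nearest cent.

After Oct 1: 64 on hand, pool $432.00 (≈ $6.7500 each)
After Oct 2: 405 on hand, pool $4,165.95 (≈ $10.2863 each)
Oct 5, sell 80: 80/405 × $4,165.95 → $822.90
After Oct 6: 570 on hand, pool $5,915.55 (≈ $10.3782 each)
After Oct 7: 812 on hand, pool $8,674.35 (≈ $10.6827 each)
After Oct 8: 1181 on hand, pool $11,109.75 (≈ $9.4071 each)
Oct 9, sell 751: 751/1181 × $11,109.75 → $7,064.70
Oct 10, sell 289: 289/430 × $4,045.05 → $2,718.64
Total COGS = $822.90 + $7,064.70 + $2,718.64 = $10,606.24
Ending inventory (cost pool remaining) = $1,326.41
Check: goods available $11,932.65 = COGS $10,606.24 + ending $1,326.41

COGS = $10,606.24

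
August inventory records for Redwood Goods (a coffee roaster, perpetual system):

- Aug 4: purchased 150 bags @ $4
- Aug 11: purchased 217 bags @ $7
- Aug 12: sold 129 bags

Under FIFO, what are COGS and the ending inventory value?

COGS = $516; ending inventory = $1,603

Aug 12, 129 sold [FIFO — oldest first]: 129 @ $4 = $516
Ending inventory: 21 @ $4 + 217 @ $7 = $1,603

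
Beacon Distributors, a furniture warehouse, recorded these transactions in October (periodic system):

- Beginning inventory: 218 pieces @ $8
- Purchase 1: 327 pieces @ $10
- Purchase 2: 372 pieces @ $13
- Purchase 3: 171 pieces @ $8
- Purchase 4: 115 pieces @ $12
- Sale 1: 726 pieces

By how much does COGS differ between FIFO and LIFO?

$897

FIFO COGS: 218 @ $8 + 327 @ $10 + 181 @ $13 = $7,367
LIFO COGS: 115 @ $12 + 171 @ $8 + 372 @ $13 + 68 @ $10 = $8,264
Difference = |$7,367 − $8,264| = $897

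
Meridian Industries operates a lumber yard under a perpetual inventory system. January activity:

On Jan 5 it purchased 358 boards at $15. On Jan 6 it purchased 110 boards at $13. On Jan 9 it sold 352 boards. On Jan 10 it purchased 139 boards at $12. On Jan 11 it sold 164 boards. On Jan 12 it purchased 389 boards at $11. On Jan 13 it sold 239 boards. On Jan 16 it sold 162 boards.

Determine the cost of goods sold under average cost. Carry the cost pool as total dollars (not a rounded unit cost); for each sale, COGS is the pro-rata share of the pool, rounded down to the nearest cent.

After Jan 5: 358 on hand, pool $5,370.00 (≈ $15.0000 each)
After Jan 6: 468 on hand, pool $6,800.00 (≈ $14.5299 each)
Jan 9, sell 352: 352/468 × $6,800.00 → $5,114.52
After Jan 10: 255 on hand, pool $3,353.48 (≈ $13.1509 each)
Jan 11, sell 164: 164/255 × $3,353.48 → $2,156.74
After Jan 12: 480 on hand, pool $5,475.74 (≈ $11.4078 each)
Jan 13, sell 239: 239/480 × $5,475.74 → $2,726.46
Jan 16, sell 162: 162/241 × $2,749.28 → $1,848.06
Total COGS = $5,114.52 + $2,156.74 + $2,726.46 + $1,848.06 = $11,845.78
Ending inventory (cost pool remaining) = $901.22

COGS = $11,845.78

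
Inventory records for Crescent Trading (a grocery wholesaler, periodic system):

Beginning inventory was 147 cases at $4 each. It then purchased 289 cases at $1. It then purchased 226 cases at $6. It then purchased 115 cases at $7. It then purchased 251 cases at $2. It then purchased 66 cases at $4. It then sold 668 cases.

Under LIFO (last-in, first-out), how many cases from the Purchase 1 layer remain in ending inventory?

279

Sale 1 (668) [LIFO — newest first]: 66 @ $4 + 251 @ $2 + 115 @ $7 + 226 @ $6 + 10 @ $1 = $2,937
Ending inventory: 147 @ $4 + 279 @ $1 = $867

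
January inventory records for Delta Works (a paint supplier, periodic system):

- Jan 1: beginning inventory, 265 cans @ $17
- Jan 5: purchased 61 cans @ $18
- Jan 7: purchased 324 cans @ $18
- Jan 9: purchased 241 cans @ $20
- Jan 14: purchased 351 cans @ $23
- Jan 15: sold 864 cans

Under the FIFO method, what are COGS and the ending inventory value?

Jan 15, 864 sold [FIFO — oldest first]: 265 @ $17 + 61 @ $18 + 324 @ $18 + 214 @ $20 = $15,715
Ending inventory: 27 @ $20 + 351 @ $23 = $8,613

COGS = $15,715; ending inventory = $8,613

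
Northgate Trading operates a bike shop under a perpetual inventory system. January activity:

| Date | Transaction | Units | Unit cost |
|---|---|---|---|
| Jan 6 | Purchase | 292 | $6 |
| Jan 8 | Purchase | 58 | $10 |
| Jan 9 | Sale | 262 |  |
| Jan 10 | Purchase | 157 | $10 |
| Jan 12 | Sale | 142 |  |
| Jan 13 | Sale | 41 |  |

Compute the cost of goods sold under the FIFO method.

Jan 9, 262 sold [FIFO — oldest first]: 262 @ $6 = $1,572
Jan 12, 142 sold [FIFO — oldest first]: 30 @ $6 + 58 @ $10 + 54 @ $10 = $1,300
Jan 13, 41 sold [FIFO — oldest first]: 41 @ $10 = $410
Total COGS = $1,572 + $1,300 + $410 = $3,282
Ending inventory: 62 @ $10 = $620

COGS = $3,282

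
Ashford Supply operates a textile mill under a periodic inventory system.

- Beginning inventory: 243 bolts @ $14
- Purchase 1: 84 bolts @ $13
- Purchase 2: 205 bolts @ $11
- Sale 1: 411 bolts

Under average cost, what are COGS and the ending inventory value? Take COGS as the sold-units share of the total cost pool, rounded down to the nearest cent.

Sale 1, sell 411: 411/532 × $6,749.00 → $5,213.98
Ending inventory (cost pool remaining) = $1,535.02

COGS = $5,213.98; ending inventory = $1,535.02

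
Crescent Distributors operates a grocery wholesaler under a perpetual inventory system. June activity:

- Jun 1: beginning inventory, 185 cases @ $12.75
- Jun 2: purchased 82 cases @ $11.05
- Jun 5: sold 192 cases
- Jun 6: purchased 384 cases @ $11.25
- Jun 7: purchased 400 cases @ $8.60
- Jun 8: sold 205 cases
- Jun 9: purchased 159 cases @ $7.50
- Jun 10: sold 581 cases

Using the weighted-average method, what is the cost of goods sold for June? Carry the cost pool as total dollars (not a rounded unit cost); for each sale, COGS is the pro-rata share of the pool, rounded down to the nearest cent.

After Jun 1: 185 on hand, pool $2,358.75 (≈ $12.7500 each)
After Jun 2: 267 on hand, pool $3,264.85 (≈ $12.2279 each)
Jun 5, sell 192: 192/267 × $3,264.85 → $2,347.75
After Jun 6: 459 on hand, pool $5,237.10 (≈ $11.4098 each)
After Jun 7: 859 on hand, pool $8,677.10 (≈ $10.1014 each)
Jun 8, sell 205: 205/859 × $8,677.10 → $2,070.78
After Jun 9: 813 on hand, pool $7,798.82 (≈ $9.5926 each)
Jun 10, sell 581: 581/813 × $7,798.82 → $5,573.32
Total COGS = $2,347.75 + $2,070.78 + $5,573.32 = $9,991.85
Ending inventory (cost pool remaining) = $2,225.50
Check: goods available $12,217.35 = COGS $9,991.85 + ending $2,225.50

COGS = $9,991.85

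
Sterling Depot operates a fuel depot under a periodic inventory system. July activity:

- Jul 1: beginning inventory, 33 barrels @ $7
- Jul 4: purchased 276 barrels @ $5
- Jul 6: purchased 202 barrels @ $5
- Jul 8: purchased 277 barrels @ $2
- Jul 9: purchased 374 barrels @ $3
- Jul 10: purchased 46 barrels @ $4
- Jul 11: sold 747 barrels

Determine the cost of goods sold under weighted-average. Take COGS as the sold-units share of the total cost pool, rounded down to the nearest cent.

Jul 11, sell 747: 747/1208 × $4,481.00 → $2,770.94
Ending inventory (cost pool remaining) = $1,710.06

COGS = $2,770.94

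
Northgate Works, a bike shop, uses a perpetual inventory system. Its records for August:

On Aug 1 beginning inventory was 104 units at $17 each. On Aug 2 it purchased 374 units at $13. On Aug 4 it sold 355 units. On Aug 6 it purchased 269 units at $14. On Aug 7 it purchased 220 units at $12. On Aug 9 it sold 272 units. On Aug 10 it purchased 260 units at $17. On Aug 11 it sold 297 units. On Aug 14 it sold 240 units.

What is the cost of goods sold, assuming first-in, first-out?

COGS = $16,385

Aug 4, 355 sold [FIFO — oldest first]: 104 @ $17 + 251 @ $13 = $5,031
Aug 9, 272 sold [FIFO — oldest first]: 123 @ $13 + 149 @ $14 = $3,685
Aug 11, 297 sold [FIFO — oldest first]: 120 @ $14 + 177 @ $12 = $3,804
Aug 14, 240 sold [FIFO — oldest first]: 43 @ $12 + 197 @ $17 = $3,865
Total COGS = $5,031 + $3,685 + $3,804 + $3,865 = $16,385
Ending inventory: 63 @ $17 = $1,071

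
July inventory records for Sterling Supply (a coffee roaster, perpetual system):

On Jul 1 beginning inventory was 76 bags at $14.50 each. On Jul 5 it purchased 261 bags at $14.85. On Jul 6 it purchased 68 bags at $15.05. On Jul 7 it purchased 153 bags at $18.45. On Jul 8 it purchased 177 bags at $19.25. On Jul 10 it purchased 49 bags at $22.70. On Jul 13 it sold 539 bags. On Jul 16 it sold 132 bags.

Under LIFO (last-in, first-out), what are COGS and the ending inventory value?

Jul 13, 539 sold [LIFO — newest first]: 49 @ $22.70 + 177 @ $19.25 + 153 @ $18.45 + 68 @ $15.05 + 92 @ $14.85 = $9,732.00
Jul 16, 132 sold [LIFO — newest first]: 132 @ $14.85 = $1,960.20
Total COGS = $9,732.00 + $1,960.20 = $11,692.20
Ending inventory: 76 @ $14.50 + 37 @ $14.85 = $1,651.45

COGS = $11,692.20; ending inventory = $1,651.45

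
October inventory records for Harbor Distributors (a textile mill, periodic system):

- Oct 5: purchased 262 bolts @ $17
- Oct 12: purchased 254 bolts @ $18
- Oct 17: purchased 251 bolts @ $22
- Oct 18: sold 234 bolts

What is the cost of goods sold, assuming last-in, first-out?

COGS = $5,148

Oct 18, 234 sold [LIFO — newest first]: 234 @ $22 = $5,148
Ending inventory: 262 @ $17 + 254 @ $18 + 17 @ $22 = $9,400
Check: goods available $14,548 = COGS $5,148 + ending $9,400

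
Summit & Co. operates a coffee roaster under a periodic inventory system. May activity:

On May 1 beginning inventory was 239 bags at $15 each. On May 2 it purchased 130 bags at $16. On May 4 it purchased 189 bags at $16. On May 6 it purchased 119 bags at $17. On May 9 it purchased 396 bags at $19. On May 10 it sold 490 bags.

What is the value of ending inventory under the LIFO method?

Ending inventory = $9,114

May 10, 490 sold [LIFO — newest first]: 396 @ $19 + 94 @ $17 = $9,122
Ending inventory: 239 @ $15 + 130 @ $16 + 189 @ $16 + 25 @ $17 = $9,114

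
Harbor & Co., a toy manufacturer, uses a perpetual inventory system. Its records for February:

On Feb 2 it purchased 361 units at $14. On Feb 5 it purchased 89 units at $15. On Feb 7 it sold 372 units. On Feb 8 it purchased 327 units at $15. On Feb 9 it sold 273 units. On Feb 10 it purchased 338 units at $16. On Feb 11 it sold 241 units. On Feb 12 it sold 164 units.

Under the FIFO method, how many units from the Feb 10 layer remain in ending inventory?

65

Feb 7, 372 sold [FIFO — oldest first]: 361 @ $14 + 11 @ $15 = $5,219
Feb 9, 273 sold [FIFO — oldest first]: 78 @ $15 + 195 @ $15 = $4,095
Feb 11, 241 sold [FIFO — oldest first]: 132 @ $15 + 109 @ $16 = $3,724
Feb 12, 164 sold [FIFO — oldest first]: 164 @ $16 = $2,624
Total COGS = $5,219 + $4,095 + $3,724 + $2,624 = $15,662
Ending inventory: 65 @ $16 = $1,040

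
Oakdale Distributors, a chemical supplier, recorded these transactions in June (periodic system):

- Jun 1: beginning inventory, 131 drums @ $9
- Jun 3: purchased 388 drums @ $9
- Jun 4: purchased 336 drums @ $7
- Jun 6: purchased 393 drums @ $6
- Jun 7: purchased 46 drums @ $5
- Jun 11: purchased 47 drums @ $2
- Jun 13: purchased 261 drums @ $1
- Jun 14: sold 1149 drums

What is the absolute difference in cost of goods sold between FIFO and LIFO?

FIFO COGS: 131 @ $9 + 388 @ $9 + 336 @ $7 + 294 @ $6 = $8,787
LIFO COGS: 261 @ $1 + 47 @ $2 + 46 @ $5 + 393 @ $6 + 336 @ $7 + 66 @ $9 = $5,889
Difference = |$8,787 − $5,889| = $2,898

$2,898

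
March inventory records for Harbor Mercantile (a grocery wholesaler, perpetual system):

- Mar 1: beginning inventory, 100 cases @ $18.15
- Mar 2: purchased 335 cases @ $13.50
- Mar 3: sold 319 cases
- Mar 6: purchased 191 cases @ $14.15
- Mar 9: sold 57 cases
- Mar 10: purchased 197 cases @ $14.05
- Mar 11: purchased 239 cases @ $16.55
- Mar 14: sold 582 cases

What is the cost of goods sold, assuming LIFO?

COGS = $13,894.45

Mar 3, 319 sold [LIFO — newest first]: 319 @ $13.50 = $4,306.50
Mar 9, 57 sold [LIFO — newest first]: 57 @ $14.15 = $806.55
Mar 14, 582 sold [LIFO — newest first]: 239 @ $16.55 + 197 @ $14.05 + 134 @ $14.15 + 12 @ $13.50 = $8,781.40
Total COGS = $4,306.50 + $806.55 + $8,781.40 = $13,894.45
Ending inventory: 100 @ $18.15 + 4 @ $13.50 = $1,869.00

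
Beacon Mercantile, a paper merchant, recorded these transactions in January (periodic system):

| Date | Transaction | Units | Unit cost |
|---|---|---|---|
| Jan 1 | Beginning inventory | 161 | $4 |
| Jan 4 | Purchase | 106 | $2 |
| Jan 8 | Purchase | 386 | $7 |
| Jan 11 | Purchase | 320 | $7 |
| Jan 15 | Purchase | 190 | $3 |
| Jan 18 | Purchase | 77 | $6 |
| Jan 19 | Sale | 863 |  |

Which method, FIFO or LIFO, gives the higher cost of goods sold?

FIFO COGS: 161 @ $4 + 106 @ $2 + 386 @ $7 + 210 @ $7 = $5,028
LIFO COGS: 77 @ $6 + 190 @ $3 + 320 @ $7 + 276 @ $7 = $5,204

LIFO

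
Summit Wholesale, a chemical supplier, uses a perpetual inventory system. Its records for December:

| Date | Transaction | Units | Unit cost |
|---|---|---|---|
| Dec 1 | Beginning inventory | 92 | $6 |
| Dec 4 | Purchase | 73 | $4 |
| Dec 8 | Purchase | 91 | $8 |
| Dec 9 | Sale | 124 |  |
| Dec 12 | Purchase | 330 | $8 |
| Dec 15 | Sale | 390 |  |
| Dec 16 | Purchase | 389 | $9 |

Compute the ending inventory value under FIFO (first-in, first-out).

Ending inventory = $4,077

Dec 9, 124 sold [FIFO — oldest first]: 92 @ $6 + 32 @ $4 = $680
Dec 15, 390 sold [FIFO — oldest first]: 41 @ $4 + 91 @ $8 + 258 @ $8 = $2,956
Total COGS = $680 + $2,956 = $3,636
Ending inventory: 72 @ $8 + 389 @ $9 = $4,077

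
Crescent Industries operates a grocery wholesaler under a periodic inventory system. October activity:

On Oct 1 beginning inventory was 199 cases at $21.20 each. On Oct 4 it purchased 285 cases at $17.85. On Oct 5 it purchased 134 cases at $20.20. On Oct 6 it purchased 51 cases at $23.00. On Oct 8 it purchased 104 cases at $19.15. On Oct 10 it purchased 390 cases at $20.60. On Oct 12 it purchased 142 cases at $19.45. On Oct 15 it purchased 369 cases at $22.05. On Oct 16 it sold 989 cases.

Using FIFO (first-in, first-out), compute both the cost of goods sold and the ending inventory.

COGS = $19,627.05; ending inventory = $14,482.75

Oct 16, 989 sold [FIFO — oldest first]: 199 @ $21.20 + 285 @ $17.85 + 134 @ $20.20 + 51 @ $23.00 + 104 @ $19.15 + 216 @ $20.60 = $19,627.05
Ending inventory: 174 @ $20.60 + 142 @ $19.45 + 369 @ $22.05 = $14,482.75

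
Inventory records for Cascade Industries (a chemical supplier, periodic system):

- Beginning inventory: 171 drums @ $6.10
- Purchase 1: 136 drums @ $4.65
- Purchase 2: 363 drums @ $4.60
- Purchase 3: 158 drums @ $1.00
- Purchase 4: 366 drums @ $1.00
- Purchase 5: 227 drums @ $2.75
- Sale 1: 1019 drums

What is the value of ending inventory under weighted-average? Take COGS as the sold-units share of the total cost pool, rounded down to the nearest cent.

Sale 1, sell 1019: 1019/1421 × $4,493.55 → $3,222.32
Ending inventory (cost pool remaining) = $1,271.23

Ending inventory = $1,271.23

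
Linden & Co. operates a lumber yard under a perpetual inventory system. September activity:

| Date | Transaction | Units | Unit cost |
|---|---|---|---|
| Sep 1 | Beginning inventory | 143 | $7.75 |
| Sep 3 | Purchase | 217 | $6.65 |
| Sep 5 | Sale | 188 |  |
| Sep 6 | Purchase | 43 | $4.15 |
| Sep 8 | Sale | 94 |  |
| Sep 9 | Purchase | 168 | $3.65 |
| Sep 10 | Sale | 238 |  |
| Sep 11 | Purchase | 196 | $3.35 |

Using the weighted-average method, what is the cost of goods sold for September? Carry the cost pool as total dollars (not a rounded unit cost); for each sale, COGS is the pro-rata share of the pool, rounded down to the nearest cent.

After Sep 1: 143 on hand, pool $1,108.25 (≈ $7.7500 each)
After Sep 3: 360 on hand, pool $2,551.30 (≈ $7.0869 each)
Sep 5, sell 188: 188/360 × $2,551.30 → $1,332.34
After Sep 6: 215 on hand, pool $1,397.41 (≈ $6.4996 each)
Sep 8, sell 94: 94/215 × $1,397.41 → $610.96
After Sep 9: 289 on hand, pool $1,399.65 (≈ $4.8431 each)
Sep 10, sell 238: 238/289 × $1,399.65 → $1,152.65
After Sep 11: 247 on hand, pool $903.60 (≈ $3.6583 each)
Total COGS = $1,332.34 + $610.96 + $1,152.65 = $3,095.95
Ending inventory (cost pool remaining) = $903.60

COGS = $3,095.95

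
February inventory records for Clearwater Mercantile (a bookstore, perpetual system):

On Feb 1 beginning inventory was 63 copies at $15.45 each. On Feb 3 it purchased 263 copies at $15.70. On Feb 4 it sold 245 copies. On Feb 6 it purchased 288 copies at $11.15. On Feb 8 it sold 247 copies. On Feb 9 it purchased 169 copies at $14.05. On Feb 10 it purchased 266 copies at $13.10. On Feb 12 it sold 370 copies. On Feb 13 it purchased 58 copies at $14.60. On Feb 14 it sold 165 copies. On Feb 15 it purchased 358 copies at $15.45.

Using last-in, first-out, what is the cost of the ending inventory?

Ending inventory = $6,771.35

Feb 4, 245 sold [LIFO — newest first]: 245 @ $15.70 = $3,846.50
Feb 8, 247 sold [LIFO — newest first]: 247 @ $11.15 = $2,754.05
Feb 12, 370 sold [LIFO — newest first]: 266 @ $13.10 + 104 @ $14.05 = $4,945.80
Feb 14, 165 sold [LIFO — newest first]: 58 @ $14.60 + 65 @ $14.05 + 41 @ $11.15 + 1 @ $15.70 = $2,232.90
Total COGS = $3,846.50 + $2,754.05 + $4,945.80 + $2,232.90 = $13,779.25
Ending inventory: 63 @ $15.45 + 17 @ $15.70 + 358 @ $15.45 = $6,771.35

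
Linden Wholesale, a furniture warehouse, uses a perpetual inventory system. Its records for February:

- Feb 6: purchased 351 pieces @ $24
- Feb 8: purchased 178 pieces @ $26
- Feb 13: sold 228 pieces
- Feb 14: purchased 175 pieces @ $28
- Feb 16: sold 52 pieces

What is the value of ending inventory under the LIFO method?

Ending inventory = $10,668

Feb 13, 228 sold [LIFO — newest first]: 178 @ $26 + 50 @ $24 = $5,828
Feb 16, 52 sold [LIFO — newest first]: 52 @ $28 = $1,456
Total COGS = $5,828 + $1,456 = $7,284
Ending inventory: 301 @ $24 + 123 @ $28 = $10,668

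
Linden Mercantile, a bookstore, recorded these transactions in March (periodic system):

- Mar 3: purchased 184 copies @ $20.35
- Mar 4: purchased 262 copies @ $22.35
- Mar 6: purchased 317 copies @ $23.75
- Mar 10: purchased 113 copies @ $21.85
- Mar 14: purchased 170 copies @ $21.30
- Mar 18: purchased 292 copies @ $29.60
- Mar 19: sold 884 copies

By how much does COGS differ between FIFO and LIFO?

FIFO COGS: 184 @ $20.35 + 262 @ $22.35 + 317 @ $23.75 + 113 @ $21.85 + 8 @ $21.30 = $19,768.30
LIFO COGS: 292 @ $29.60 + 170 @ $21.30 + 113 @ $21.85 + 309 @ $23.75 = $22,072.00
Difference = |$19,768.30 − $22,072.00| = $2,303.70

$2,303.70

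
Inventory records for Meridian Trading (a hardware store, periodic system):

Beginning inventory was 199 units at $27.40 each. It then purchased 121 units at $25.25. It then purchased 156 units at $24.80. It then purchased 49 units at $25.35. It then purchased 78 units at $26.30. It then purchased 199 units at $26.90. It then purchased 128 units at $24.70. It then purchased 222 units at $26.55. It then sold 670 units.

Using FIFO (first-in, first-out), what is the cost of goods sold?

Sale 1 (670) [FIFO — oldest first]: 199 @ $27.40 + 121 @ $25.25 + 156 @ $24.80 + 49 @ $25.35 + 78 @ $26.30 + 67 @ $26.90 = $17,472.50
Ending inventory: 132 @ $26.90 + 128 @ $24.70 + 222 @ $26.55 = $12,606.50

COGS = $17,472.50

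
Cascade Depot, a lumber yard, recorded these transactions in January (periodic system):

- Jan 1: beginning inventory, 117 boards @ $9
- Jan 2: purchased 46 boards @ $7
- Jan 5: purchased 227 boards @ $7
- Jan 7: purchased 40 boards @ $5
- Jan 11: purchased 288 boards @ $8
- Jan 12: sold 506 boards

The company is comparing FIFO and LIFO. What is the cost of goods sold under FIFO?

FIFO COGS: 117 @ $9 + 46 @ $7 + 227 @ $7 + 40 @ $5 + 76 @ $8 = $3,772
LIFO COGS: 288 @ $8 + 40 @ $5 + 178 @ $7 = $3,750

COGS = $3,772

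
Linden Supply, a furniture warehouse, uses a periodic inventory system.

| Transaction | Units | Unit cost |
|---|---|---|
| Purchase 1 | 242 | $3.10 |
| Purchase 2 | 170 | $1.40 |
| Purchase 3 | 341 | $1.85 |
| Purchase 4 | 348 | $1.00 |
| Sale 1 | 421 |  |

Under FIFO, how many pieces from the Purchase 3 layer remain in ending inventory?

332

Sale 1 (421) [FIFO — oldest first]: 242 @ $3.10 + 170 @ $1.40 + 9 @ $1.85 = $1,004.85
Ending inventory: 332 @ $1.85 + 348 @ $1.00 = $962.20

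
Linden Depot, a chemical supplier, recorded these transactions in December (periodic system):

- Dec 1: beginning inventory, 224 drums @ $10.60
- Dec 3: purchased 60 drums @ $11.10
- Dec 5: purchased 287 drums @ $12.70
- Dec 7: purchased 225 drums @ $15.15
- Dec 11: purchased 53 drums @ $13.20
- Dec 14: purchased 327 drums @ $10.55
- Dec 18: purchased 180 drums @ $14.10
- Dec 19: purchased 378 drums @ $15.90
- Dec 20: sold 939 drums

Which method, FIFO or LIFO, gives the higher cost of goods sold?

LIFO

FIFO COGS: 224 @ $10.60 + 60 @ $11.10 + 287 @ $12.70 + 225 @ $15.15 + 53 @ $13.20 + 90 @ $10.55 = $11,743.15
LIFO COGS: 378 @ $15.90 + 180 @ $14.10 + 327 @ $10.55 + 53 @ $13.20 + 1 @ $15.15 = $12,712.80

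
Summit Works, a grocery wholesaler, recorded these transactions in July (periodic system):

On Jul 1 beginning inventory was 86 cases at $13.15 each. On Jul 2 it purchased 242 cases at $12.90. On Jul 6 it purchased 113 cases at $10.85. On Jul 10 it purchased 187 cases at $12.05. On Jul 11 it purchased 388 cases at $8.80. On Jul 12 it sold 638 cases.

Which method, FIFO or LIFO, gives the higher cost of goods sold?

FIFO COGS: 86 @ $13.15 + 242 @ $12.90 + 113 @ $10.85 + 187 @ $12.05 + 10 @ $8.80 = $7,820.10
LIFO COGS: 388 @ $8.80 + 187 @ $12.05 + 63 @ $10.85 = $6,351.30

FIFO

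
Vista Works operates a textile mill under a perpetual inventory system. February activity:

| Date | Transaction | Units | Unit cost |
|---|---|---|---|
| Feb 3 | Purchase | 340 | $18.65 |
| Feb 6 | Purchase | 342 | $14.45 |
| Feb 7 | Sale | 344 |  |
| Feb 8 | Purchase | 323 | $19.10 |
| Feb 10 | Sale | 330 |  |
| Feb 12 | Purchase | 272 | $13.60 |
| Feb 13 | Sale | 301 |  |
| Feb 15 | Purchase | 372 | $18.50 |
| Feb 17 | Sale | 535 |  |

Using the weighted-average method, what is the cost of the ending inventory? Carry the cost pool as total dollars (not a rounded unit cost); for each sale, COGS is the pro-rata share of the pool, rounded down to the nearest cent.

After Feb 3: 340 on hand, pool $6,341.00 (≈ $18.6500 each)
After Feb 6: 682 on hand, pool $11,282.90 (≈ $16.5438 each)
Feb 7, sell 344: 344/682 × $11,282.90 → $5,691.08
After Feb 8: 661 on hand, pool $11,761.12 (≈ $17.7929 each)
Feb 10, sell 330: 330/661 × $11,761.12 → $5,871.66
After Feb 12: 603 on hand, pool $9,588.66 (≈ $15.9016 each)
Feb 13, sell 301: 301/603 × $9,588.66 → $4,786.37
After Feb 15: 674 on hand, pool $11,684.29 (≈ $17.3357 each)
Feb 17, sell 535: 535/674 × $11,684.29 → $9,274.62
Total COGS = $5,691.08 + $5,871.66 + $4,786.37 + $9,274.62 = $25,623.73
Ending inventory (cost pool remaining) = $2,409.67

Ending inventory = $2,409.67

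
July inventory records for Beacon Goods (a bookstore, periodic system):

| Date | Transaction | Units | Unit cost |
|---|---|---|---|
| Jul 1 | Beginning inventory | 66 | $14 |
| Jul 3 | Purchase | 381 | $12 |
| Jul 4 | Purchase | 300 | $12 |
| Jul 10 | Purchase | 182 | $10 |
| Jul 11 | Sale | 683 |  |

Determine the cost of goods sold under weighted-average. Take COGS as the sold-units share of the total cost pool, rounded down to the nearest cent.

Jul 11, sell 683: 683/929 × $10,916.00 → $8,025.43
Ending inventory (cost pool remaining) = $2,890.57

COGS = $8,025.43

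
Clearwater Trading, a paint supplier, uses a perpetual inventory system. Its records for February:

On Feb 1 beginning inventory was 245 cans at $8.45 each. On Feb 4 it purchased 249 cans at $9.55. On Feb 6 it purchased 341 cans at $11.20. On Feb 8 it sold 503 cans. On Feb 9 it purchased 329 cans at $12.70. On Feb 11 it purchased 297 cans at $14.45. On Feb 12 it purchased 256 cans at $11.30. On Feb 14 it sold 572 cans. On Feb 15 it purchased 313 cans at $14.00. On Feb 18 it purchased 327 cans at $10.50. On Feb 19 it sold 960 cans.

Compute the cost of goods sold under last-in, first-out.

Feb 8, 503 sold [LIFO — newest first]: 341 @ $11.20 + 162 @ $9.55 = $5,366.30
Feb 14, 572 sold [LIFO — newest first]: 256 @ $11.30 + 297 @ $14.45 + 19 @ $12.70 = $7,425.75
Feb 19, 960 sold [LIFO — newest first]: 327 @ $10.50 + 313 @ $14.00 + 310 @ $12.70 + 10 @ $9.55 = $11,848.00
Total COGS = $5,366.30 + $7,425.75 + $11,848.00 = $24,640.05
Ending inventory: 245 @ $8.45 + 77 @ $9.55 = $2,805.60

COGS = $24,640.05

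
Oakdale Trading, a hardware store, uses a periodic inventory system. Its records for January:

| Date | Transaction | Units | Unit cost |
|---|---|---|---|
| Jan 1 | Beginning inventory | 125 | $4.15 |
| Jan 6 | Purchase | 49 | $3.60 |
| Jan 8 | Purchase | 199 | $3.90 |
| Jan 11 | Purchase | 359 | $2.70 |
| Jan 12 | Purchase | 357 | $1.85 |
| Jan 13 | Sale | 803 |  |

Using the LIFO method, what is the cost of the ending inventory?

Jan 13, 803 sold [LIFO — newest first]: 357 @ $1.85 + 359 @ $2.70 + 87 @ $3.90 = $1,969.05
Ending inventory: 125 @ $4.15 + 49 @ $3.60 + 112 @ $3.90 = $1,131.95

Ending inventory = $1,131.95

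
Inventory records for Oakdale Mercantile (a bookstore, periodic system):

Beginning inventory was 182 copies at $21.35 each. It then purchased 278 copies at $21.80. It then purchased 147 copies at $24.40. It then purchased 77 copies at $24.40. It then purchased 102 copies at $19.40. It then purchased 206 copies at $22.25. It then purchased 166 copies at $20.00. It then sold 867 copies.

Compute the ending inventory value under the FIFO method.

Ending inventory = $6,101.25

Sale 1 (867) [FIFO — oldest first]: 182 @ $21.35 + 278 @ $21.80 + 147 @ $24.40 + 77 @ $24.40 + 102 @ $19.40 + 81 @ $22.25 = $19,192.75
Ending inventory: 125 @ $22.25 + 166 @ $20.00 = $6,101.25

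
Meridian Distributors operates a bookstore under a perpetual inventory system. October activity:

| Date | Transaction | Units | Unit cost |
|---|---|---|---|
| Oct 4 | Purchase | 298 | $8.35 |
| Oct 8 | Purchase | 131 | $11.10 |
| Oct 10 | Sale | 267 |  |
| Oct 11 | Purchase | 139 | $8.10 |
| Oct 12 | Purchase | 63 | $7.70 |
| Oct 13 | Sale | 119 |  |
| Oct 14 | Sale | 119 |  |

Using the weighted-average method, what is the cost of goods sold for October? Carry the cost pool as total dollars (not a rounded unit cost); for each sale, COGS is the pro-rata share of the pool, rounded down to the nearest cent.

COGS = $4,480.40

After Oct 4: 298 on hand, pool $2,488.30 (≈ $8.3500 each)
After Oct 8: 429 on hand, pool $3,942.40 (≈ $9.1897 each)
Oct 10, sell 267: 267/429 × $3,942.40 → $2,453.66
After Oct 11: 301 on hand, pool $2,614.64 (≈ $8.6865 each)
After Oct 12: 364 on hand, pool $3,099.74 (≈ $8.5158 each)
Oct 13, sell 119: 119/364 × $3,099.74 → $1,013.37
Oct 14, sell 119: 119/245 × $2,086.37 → $1,013.37
Total COGS = $2,453.66 + $1,013.37 + $1,013.37 = $4,480.40
Ending inventory (cost pool remaining) = $1,073.00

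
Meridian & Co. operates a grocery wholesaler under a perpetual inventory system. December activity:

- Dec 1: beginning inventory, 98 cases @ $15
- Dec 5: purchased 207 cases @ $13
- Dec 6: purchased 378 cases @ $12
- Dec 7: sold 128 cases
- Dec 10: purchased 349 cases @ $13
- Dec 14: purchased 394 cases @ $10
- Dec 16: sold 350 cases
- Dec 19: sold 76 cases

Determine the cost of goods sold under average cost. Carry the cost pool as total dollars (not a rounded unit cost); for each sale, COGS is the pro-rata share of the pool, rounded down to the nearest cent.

COGS = $6,731.42

After Dec 1: 98 on hand, pool $1,470.00 (≈ $15.0000 each)
After Dec 5: 305 on hand, pool $4,161.00 (≈ $13.6426 each)
After Dec 6: 683 on hand, pool $8,697.00 (≈ $12.7335 each)
Dec 7, sell 128: 128/683 × $8,697.00 → $1,629.89
After Dec 10: 904 on hand, pool $11,604.11 (≈ $12.8364 each)
After Dec 14: 1298 on hand, pool $15,544.11 (≈ $11.9754 each)
Dec 16, sell 350: 350/1298 × $15,544.11 → $4,191.40
Dec 19, sell 76: 76/948 × $11,352.71 → $910.13
Total COGS = $1,629.89 + $4,191.40 + $910.13 = $6,731.42
Ending inventory (cost pool remaining) = $10,442.58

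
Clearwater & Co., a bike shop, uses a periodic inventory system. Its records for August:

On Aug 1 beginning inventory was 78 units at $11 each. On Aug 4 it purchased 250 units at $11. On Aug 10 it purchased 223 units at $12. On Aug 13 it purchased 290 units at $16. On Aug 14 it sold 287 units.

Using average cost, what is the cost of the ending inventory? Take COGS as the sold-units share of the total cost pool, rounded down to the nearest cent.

Aug 14, sell 287: 287/841 × $10,924.00 → $3,727.92
Ending inventory (cost pool remaining) = $7,196.08
Check: goods available $10,924.00 = COGS $3,727.92 + ending $7,196.08

Ending inventory = $7,196.08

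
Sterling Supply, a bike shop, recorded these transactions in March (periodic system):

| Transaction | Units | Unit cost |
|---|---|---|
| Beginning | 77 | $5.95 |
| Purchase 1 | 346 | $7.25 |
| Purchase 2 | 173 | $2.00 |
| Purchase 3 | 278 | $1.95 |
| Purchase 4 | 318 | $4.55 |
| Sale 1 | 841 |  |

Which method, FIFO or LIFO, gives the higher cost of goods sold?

FIFO

FIFO COGS: 77 @ $5.95 + 346 @ $7.25 + 173 @ $2.00 + 245 @ $1.95 = $3,790.40
LIFO COGS: 318 @ $4.55 + 278 @ $1.95 + 173 @ $2.00 + 72 @ $7.25 = $2,857.00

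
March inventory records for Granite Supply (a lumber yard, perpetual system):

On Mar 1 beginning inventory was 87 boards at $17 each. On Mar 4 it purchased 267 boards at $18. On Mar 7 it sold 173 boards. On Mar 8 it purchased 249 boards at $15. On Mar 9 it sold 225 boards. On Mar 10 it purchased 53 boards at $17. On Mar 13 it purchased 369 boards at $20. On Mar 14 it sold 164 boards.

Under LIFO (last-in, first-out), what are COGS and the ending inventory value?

COGS = $9,769; ending inventory = $8,532

Mar 7, 173 sold [LIFO — newest first]: 173 @ $18 = $3,114
Mar 9, 225 sold [LIFO — newest first]: 225 @ $15 = $3,375
Mar 14, 164 sold [LIFO — newest first]: 164 @ $20 = $3,280
Total COGS = $3,114 + $3,375 + $3,280 = $9,769
Ending inventory: 87 @ $17 + 94 @ $18 + 24 @ $15 + 53 @ $17 + 205 @ $20 = $8,532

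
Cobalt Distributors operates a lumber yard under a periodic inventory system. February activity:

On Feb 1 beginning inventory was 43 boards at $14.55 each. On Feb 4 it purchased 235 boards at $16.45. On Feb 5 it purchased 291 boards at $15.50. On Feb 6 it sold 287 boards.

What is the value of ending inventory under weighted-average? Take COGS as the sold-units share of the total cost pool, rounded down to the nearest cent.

Ending inventory = $4,461.40

Feb 6, sell 287: 287/569 × $9,001.90 → $4,540.50
Ending inventory (cost pool remaining) = $4,461.40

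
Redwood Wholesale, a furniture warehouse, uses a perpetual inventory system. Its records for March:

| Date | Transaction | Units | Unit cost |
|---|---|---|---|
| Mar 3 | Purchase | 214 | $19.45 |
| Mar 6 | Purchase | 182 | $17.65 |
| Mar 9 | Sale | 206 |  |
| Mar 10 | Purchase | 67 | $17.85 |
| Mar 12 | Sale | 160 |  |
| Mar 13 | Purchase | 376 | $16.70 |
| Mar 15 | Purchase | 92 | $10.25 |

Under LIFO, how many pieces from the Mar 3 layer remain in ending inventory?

97

Mar 9, 206 sold [LIFO — newest first]: 182 @ $17.65 + 24 @ $19.45 = $3,679.10
Mar 12, 160 sold [LIFO — newest first]: 67 @ $17.85 + 93 @ $19.45 = $3,004.80
Total COGS = $3,679.10 + $3,004.80 = $6,683.90
Ending inventory: 97 @ $19.45 + 376 @ $16.70 + 92 @ $10.25 = $9,108.85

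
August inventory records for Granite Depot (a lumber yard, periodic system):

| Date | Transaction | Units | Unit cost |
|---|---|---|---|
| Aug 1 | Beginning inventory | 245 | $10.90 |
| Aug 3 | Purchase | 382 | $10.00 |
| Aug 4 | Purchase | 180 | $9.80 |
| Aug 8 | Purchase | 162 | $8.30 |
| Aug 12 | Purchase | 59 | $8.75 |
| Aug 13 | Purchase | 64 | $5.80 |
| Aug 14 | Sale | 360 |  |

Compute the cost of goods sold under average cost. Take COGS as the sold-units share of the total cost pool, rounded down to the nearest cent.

Aug 14, sell 360: 360/1092 × $10,486.55 → $3,457.10
Ending inventory (cost pool remaining) = $7,029.45

COGS = $3,457.10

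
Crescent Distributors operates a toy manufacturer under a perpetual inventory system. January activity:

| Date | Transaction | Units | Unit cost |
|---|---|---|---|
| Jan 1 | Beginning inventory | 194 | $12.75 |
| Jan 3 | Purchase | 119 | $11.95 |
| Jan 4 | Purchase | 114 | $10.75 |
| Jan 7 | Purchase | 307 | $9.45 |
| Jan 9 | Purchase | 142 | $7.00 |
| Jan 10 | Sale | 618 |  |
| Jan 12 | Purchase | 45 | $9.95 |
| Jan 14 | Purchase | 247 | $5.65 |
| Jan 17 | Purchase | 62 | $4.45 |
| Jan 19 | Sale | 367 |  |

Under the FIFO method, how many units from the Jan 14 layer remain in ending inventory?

183

Jan 10, 618 sold [FIFO — oldest first]: 194 @ $12.75 + 119 @ $11.95 + 114 @ $10.75 + 191 @ $9.45 = $6,926.00
Jan 19, 367 sold [FIFO — oldest first]: 116 @ $9.45 + 142 @ $7.00 + 45 @ $9.95 + 64 @ $5.65 = $2,899.55
Total COGS = $6,926.00 + $2,899.55 = $9,825.55
Ending inventory: 183 @ $5.65 + 62 @ $4.45 = $1,309.85
Check: goods available $11,135.40 = COGS $9,825.55 + ending $1,309.85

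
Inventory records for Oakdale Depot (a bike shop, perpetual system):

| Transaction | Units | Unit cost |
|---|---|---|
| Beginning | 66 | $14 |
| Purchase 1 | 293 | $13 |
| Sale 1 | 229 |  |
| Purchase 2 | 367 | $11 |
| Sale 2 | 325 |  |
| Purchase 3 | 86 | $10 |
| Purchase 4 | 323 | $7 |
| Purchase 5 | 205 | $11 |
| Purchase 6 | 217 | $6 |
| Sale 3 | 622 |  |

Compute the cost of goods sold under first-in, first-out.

COGS = $12,342

Sale 1 (229) [FIFO — oldest first]: 66 @ $14 + 163 @ $13 = $3,043
Sale 2 (325) [FIFO — oldest first]: 130 @ $13 + 195 @ $11 = $3,835
Sale 3 (622) [FIFO — oldest first]: 172 @ $11 + 86 @ $10 + 323 @ $7 + 41 @ $11 = $5,464
Total COGS = $3,043 + $3,835 + $5,464 = $12,342
Ending inventory: 164 @ $11 + 217 @ $6 = $3,106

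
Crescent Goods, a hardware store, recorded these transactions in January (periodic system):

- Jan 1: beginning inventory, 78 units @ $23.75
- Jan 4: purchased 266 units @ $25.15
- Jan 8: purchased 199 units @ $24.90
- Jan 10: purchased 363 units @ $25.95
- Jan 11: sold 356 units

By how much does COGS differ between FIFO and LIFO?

FIFO COGS: 78 @ $23.75 + 266 @ $25.15 + 12 @ $24.90 = $8,841.20
LIFO COGS: 356 @ $25.95 = $9,238.20
Difference = |$8,841.20 − $9,238.20| = $397.00

$397.00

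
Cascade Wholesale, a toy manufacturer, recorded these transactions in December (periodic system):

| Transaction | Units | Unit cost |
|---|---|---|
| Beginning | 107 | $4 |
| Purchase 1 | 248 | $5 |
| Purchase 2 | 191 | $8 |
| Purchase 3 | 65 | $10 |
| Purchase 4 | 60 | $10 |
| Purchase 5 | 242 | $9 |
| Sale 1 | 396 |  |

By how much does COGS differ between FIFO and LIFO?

$1,664

FIFO COGS: 107 @ $4 + 248 @ $5 + 41 @ $8 = $1,996
LIFO COGS: 242 @ $9 + 60 @ $10 + 65 @ $10 + 29 @ $8 = $3,660
Difference = |$1,996 − $3,660| = $1,664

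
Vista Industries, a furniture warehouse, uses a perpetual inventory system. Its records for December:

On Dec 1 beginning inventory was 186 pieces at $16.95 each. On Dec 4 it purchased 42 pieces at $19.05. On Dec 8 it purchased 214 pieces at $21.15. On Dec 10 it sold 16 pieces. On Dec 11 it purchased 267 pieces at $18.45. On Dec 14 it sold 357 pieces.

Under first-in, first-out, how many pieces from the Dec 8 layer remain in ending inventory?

69

Dec 10, 16 sold [FIFO — oldest first]: 16 @ $16.95 = $271.20
Dec 14, 357 sold [FIFO — oldest first]: 170 @ $16.95 + 42 @ $19.05 + 145 @ $21.15 = $6,748.35
Total COGS = $271.20 + $6,748.35 = $7,019.55
Ending inventory: 69 @ $21.15 + 267 @ $18.45 = $6,385.50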